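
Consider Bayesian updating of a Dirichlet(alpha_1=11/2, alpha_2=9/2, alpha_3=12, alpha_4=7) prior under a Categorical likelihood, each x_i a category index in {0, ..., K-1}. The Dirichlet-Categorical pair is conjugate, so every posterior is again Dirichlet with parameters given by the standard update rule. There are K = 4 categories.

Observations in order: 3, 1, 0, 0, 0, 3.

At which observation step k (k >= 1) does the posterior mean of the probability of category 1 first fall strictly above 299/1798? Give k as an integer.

k = 2

obs 1: x=3 → posterior Dirichlet(11/2, 9/2, 12, 8)
obs 2: x=1 → posterior Dirichlet(11/2, 11/2, 12, 8)
obs 3: x=0 → posterior Dirichlet(13/2, 11/2, 12, 8)
obs 4: x=0 → posterior Dirichlet(15/2, 11/2, 12, 8)
obs 5: x=0 → posterior Dirichlet(17/2, 11/2, 12, 8)
obs 6: x=3 → posterior Dirichlet(17/2, 11/2, 12, 9)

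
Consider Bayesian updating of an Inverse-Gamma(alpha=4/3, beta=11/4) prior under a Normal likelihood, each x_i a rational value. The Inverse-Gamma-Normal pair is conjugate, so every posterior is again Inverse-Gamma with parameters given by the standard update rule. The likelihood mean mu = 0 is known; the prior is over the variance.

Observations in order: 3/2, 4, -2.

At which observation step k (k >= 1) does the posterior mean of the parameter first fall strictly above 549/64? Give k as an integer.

k = 2

obs 1: x=3/2 → posterior Inverse-Gamma(11/6, 31/8)
obs 2: x=4 → posterior Inverse-Gamma(7/3, 95/8)
obs 3: x=-2 → posterior Inverse-Gamma(17/6, 111/8)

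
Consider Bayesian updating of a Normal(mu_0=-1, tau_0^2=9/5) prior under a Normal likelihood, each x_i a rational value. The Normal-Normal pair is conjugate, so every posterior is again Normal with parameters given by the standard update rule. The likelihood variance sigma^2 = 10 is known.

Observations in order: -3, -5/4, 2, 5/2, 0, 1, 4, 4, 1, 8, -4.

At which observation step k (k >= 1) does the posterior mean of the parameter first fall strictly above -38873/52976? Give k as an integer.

obs 1: x=-3 → posterior Normal(-77/59, 90/59)
obs 2: x=-5/4 → posterior Normal(-353/272, 45/34)
obs 3: x=2 → posterior Normal(-281/308, 90/77)
obs 4: x=5/2 → posterior Normal(-191/344, 45/43)
obs 5: x=0 → posterior Normal(-191/380, 18/19)
obs 6: x=1 → posterior Normal(-155/416, 45/52)
obs 7: x=4 → posterior Normal(-11/452, 90/113)
obs 8: x=4 → posterior Normal(133/488, 45/61)
obs 9: x=1 → posterior Normal(169/524, 90/131)
obs 10: x=8 → posterior Normal(457/560, 9/14)
obs 11: x=-4 → posterior Normal(313/596, 90/149)

k = 4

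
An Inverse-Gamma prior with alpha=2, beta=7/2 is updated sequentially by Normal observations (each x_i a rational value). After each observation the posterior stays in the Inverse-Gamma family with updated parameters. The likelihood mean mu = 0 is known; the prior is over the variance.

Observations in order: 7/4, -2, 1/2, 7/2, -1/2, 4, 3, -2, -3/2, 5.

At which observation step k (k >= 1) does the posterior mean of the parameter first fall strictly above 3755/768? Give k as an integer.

k = 6

obs 1: x=7/4 → posterior Inverse-Gamma(5/2, 161/32)
obs 2: x=-2 → posterior Inverse-Gamma(3, 225/32)
obs 3: x=1/2 → posterior Inverse-Gamma(7/2, 229/32)
obs 4: x=7/2 → posterior Inverse-Gamma(4, 425/32)
obs 5: x=-1/2 → posterior Inverse-Gamma(9/2, 429/32)
obs 6: x=4 → posterior Inverse-Gamma(5, 685/32)
obs 7: x=3 → posterior Inverse-Gamma(11/2, 829/32)
obs 8: x=-2 → posterior Inverse-Gamma(6, 893/32)
obs 9: x=-3/2 → posterior Inverse-Gamma(13/2, 929/32)
obs 10: x=5 → posterior Inverse-Gamma(7, 1329/32)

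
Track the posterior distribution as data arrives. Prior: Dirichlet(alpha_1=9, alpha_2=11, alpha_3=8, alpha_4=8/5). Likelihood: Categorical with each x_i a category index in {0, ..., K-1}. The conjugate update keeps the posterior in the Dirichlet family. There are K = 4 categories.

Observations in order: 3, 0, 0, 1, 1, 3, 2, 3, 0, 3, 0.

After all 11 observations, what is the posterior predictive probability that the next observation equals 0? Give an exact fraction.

65/203

obs 1: x=3 → posterior Dirichlet(9, 11, 8, 13/5)
obs 2: x=0 → posterior Dirichlet(10, 11, 8, 13/5)
obs 3: x=0 → posterior Dirichlet(11, 11, 8, 13/5)
obs 4: x=1 → posterior Dirichlet(11, 12, 8, 13/5)
obs 5: x=1 → posterior Dirichlet(11, 13, 8, 13/5)
obs 6: x=3 → posterior Dirichlet(11, 13, 8, 18/5)
obs 7: x=2 → posterior Dirichlet(11, 13, 9, 18/5)
obs 8: x=3 → posterior Dirichlet(11, 13, 9, 23/5)
obs 9: x=0 → posterior Dirichlet(12, 13, 9, 23/5)
obs 10: x=3 → posterior Dirichlet(12, 13, 9, 28/5)
obs 11: x=0 → posterior Dirichlet(13, 13, 9, 28/5)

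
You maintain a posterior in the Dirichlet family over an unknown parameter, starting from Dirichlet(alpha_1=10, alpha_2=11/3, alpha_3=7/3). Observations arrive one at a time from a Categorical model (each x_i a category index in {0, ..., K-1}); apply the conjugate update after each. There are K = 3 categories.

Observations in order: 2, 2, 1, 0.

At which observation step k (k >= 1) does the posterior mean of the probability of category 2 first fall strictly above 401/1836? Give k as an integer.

k = 2

obs 1: x=2 → posterior Dirichlet(10, 11/3, 10/3)
obs 2: x=2 → posterior Dirichlet(10, 11/3, 13/3)
obs 3: x=1 → posterior Dirichlet(10, 14/3, 13/3)
obs 4: x=0 → posterior Dirichlet(11, 14/3, 13/3)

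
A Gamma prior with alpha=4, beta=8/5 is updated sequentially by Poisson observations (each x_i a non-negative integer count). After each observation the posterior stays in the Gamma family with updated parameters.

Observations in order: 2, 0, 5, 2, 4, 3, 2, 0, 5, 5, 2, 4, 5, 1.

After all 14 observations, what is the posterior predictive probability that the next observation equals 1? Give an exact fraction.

obs 1: x=2 → posterior Gamma(6, 13/5)
obs 2: x=0 → posterior Gamma(6, 18/5)
obs 3: x=5 → posterior Gamma(11, 23/5)
obs 4: x=2 → posterior Gamma(13, 28/5)
obs 5: x=4 → posterior Gamma(17, 33/5)
obs 6: x=3 → posterior Gamma(20, 38/5)
obs 7: x=2 → posterior Gamma(22, 43/5)
obs 8: x=0 → posterior Gamma(22, 48/5)
obs 9: x=5 → posterior Gamma(27, 53/5)
obs 10: x=5 → posterior Gamma(32, 58/5)
obs 11: x=2 → posterior Gamma(34, 63/5)
obs 12: x=4 → posterior Gamma(38, 68/5)
obs 13: x=5 → posterior Gamma(43, 73/5)
obs 14: x=1 → posterior Gamma(44, 78/5)

39317436966699143690911546489367482807810749085063215552313298098436182133287755448320/228304334501871073093269635071549635403423003557090492266027897412530835121861797062243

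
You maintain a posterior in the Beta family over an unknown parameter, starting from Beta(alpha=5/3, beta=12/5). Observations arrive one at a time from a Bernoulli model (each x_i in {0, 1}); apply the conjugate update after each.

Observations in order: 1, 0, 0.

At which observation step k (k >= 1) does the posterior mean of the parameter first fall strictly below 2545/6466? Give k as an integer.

obs 1: x=1 → posterior Beta(8/3, 12/5)
obs 2: x=0 → posterior Beta(8/3, 17/5)
obs 3: x=0 → posterior Beta(8/3, 22/5)

k = 3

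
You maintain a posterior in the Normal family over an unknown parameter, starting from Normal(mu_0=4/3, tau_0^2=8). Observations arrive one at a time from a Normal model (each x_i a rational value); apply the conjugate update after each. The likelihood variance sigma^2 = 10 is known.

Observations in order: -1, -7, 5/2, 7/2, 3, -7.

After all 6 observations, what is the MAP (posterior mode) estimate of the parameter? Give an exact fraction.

obs 1: x=-1 → posterior Normal(8/27, 40/9)
obs 2: x=-7 → posterior Normal(-76/39, 40/13)
obs 3: x=5/2 → posterior Normal(-46/51, 40/17)
obs 4: x=7/2 → posterior Normal(-4/63, 40/21)
obs 5: x=3 → posterior Normal(32/75, 8/5)
obs 6: x=-7 → posterior Normal(-52/87, 40/29)

-52/87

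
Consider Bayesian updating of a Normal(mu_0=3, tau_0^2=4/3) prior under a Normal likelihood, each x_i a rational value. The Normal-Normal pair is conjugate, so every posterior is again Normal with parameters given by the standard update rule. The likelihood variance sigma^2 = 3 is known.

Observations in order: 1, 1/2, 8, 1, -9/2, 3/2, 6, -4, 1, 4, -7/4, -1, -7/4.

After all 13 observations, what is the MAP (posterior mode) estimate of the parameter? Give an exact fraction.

67/61

obs 1: x=1 → posterior Normal(31/13, 12/13)
obs 2: x=1/2 → posterior Normal(33/17, 12/17)
obs 3: x=8 → posterior Normal(65/21, 4/7)
obs 4: x=1 → posterior Normal(69/25, 12/25)
obs 5: x=-9/2 → posterior Normal(51/29, 12/29)
obs 6: x=3/2 → posterior Normal(19/11, 4/11)
obs 7: x=6 → posterior Normal(81/37, 12/37)
obs 8: x=-4 → posterior Normal(65/41, 12/41)
obs 9: x=1 → posterior Normal(23/15, 4/15)
obs 10: x=4 → posterior Normal(85/49, 12/49)
obs 11: x=-7/4 → posterior Normal(78/53, 12/53)
obs 12: x=-1 → posterior Normal(74/57, 4/19)
obs 13: x=-7/4 → posterior Normal(67/61, 12/61)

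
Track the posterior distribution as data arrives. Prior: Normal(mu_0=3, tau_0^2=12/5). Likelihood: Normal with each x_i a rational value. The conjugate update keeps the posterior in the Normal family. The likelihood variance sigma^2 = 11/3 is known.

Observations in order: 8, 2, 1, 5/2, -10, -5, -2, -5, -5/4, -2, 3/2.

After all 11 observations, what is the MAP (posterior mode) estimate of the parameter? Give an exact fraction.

-204/451

obs 1: x=8 → posterior Normal(453/91, 132/91)
obs 2: x=2 → posterior Normal(525/127, 132/127)
obs 3: x=1 → posterior Normal(561/163, 132/163)
obs 4: x=5/2 → posterior Normal(651/199, 132/199)
obs 5: x=-10 → posterior Normal(291/235, 132/235)
obs 6: x=-5 → posterior Normal(111/271, 132/271)
obs 7: x=-2 → posterior Normal(39/307, 132/307)
obs 8: x=-5 → posterior Normal(-141/343, 132/343)
obs 9: x=-5/4 → posterior Normal(-186/379, 132/379)
obs 10: x=-2 → posterior Normal(-258/415, 132/415)
obs 11: x=3/2 → posterior Normal(-204/451, 12/41)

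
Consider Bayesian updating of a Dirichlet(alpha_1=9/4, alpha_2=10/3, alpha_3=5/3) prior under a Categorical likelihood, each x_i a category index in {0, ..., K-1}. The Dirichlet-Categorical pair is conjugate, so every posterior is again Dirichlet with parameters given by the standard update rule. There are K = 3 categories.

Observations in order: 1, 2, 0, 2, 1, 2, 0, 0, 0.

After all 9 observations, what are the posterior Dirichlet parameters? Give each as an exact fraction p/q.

obs 1: x=1 → posterior Dirichlet(9/4, 13/3, 5/3)
obs 2: x=2 → posterior Dirichlet(9/4, 13/3, 8/3)
obs 3: x=0 → posterior Dirichlet(13/4, 13/3, 8/3)
obs 4: x=2 → posterior Dirichlet(13/4, 13/3, 11/3)
obs 5: x=1 → posterior Dirichlet(13/4, 16/3, 11/3)
obs 6: x=2 → posterior Dirichlet(13/4, 16/3, 14/3)
obs 7: x=0 → posterior Dirichlet(17/4, 16/3, 14/3)
obs 8: x=0 → posterior Dirichlet(21/4, 16/3, 14/3)
obs 9: x=0 → posterior Dirichlet(25/4, 16/3, 14/3)

alpha_1=25/4, alpha_2=16/3, alpha_3=14/3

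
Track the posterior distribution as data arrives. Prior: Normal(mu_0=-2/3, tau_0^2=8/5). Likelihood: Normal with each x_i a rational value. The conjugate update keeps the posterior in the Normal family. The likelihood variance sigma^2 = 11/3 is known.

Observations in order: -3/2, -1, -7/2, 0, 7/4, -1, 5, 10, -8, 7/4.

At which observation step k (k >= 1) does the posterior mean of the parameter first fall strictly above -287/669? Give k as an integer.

obs 1: x=-3/2 → posterior Normal(-218/237, 88/79)
obs 2: x=-1 → posterior Normal(-290/309, 88/103)
obs 3: x=-7/2 → posterior Normal(-542/381, 88/127)
obs 4: x=0 → posterior Normal(-542/453, 88/151)
obs 5: x=7/4 → posterior Normal(-416/525, 88/175)
obs 6: x=-1 → posterior Normal(-488/597, 88/199)
obs 7: x=5 → posterior Normal(-128/669, 88/223)
obs 8: x=10 → posterior Normal(592/741, 88/247)
obs 9: x=-8 → posterior Normal(16/813, 88/271)
obs 10: x=7/4 → posterior Normal(142/885, 88/295)

k = 7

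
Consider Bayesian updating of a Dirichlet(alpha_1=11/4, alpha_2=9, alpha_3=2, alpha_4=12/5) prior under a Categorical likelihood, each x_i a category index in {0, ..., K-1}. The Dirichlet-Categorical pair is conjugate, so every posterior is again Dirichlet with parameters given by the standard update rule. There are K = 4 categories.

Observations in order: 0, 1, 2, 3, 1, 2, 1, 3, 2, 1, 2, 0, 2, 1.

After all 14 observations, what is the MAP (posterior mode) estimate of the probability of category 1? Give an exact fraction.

obs 1: x=0 → posterior Dirichlet(15/4, 9, 2, 12/5)
obs 2: x=1 → posterior Dirichlet(15/4, 10, 2, 12/5)
obs 3: x=2 → posterior Dirichlet(15/4, 10, 3, 12/5)
obs 4: x=3 → posterior Dirichlet(15/4, 10, 3, 17/5)
obs 5: x=1 → posterior Dirichlet(15/4, 11, 3, 17/5)
obs 6: x=2 → posterior Dirichlet(15/4, 11, 4, 17/5)
obs 7: x=1 → posterior Dirichlet(15/4, 12, 4, 17/5)
obs 8: x=3 → posterior Dirichlet(15/4, 12, 4, 22/5)
obs 9: x=2 → posterior Dirichlet(15/4, 12, 5, 22/5)
obs 10: x=1 → posterior Dirichlet(15/4, 13, 5, 22/5)
obs 11: x=2 → posterior Dirichlet(15/4, 13, 6, 22/5)
obs 12: x=0 → posterior Dirichlet(19/4, 13, 6, 22/5)
obs 13: x=2 → posterior Dirichlet(19/4, 13, 7, 22/5)
obs 14: x=1 → posterior Dirichlet(19/4, 14, 7, 22/5)

260/523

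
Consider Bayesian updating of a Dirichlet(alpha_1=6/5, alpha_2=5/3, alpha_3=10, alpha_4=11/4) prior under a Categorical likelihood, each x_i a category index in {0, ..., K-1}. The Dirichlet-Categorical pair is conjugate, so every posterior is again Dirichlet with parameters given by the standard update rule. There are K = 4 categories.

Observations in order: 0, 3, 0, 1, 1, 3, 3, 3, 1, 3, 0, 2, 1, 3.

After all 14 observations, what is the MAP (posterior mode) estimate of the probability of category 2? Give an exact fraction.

obs 1: x=0 → posterior Dirichlet(11/5, 5/3, 10, 11/4)
obs 2: x=3 → posterior Dirichlet(11/5, 5/3, 10, 15/4)
obs 3: x=0 → posterior Dirichlet(16/5, 5/3, 10, 15/4)
obs 4: x=1 → posterior Dirichlet(16/5, 8/3, 10, 15/4)
obs 5: x=1 → posterior Dirichlet(16/5, 11/3, 10, 15/4)
obs 6: x=3 → posterior Dirichlet(16/5, 11/3, 10, 19/4)
obs 7: x=3 → posterior Dirichlet(16/5, 11/3, 10, 23/4)
obs 8: x=3 → posterior Dirichlet(16/5, 11/3, 10, 27/4)
obs 9: x=1 → posterior Dirichlet(16/5, 14/3, 10, 27/4)
obs 10: x=3 → posterior Dirichlet(16/5, 14/3, 10, 31/4)
obs 11: x=0 → posterior Dirichlet(21/5, 14/3, 10, 31/4)
obs 12: x=2 → posterior Dirichlet(21/5, 14/3, 11, 31/4)
obs 13: x=1 → posterior Dirichlet(21/5, 17/3, 11, 31/4)
obs 14: x=3 → posterior Dirichlet(21/5, 17/3, 11, 35/4)

600/1537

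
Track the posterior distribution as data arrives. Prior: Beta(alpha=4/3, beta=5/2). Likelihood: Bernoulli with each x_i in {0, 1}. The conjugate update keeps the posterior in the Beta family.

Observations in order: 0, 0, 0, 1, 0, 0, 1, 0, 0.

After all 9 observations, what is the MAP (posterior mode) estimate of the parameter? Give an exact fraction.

14/65

obs 1: x=0 → posterior Beta(4/3, 7/2)
obs 2: x=0 → posterior Beta(4/3, 9/2)
obs 3: x=0 → posterior Beta(4/3, 11/2)
obs 4: x=1 → posterior Beta(7/3, 11/2)
obs 5: x=0 → posterior Beta(7/3, 13/2)
obs 6: x=0 → posterior Beta(7/3, 15/2)
obs 7: x=1 → posterior Beta(10/3, 15/2)
obs 8: x=0 → posterior Beta(10/3, 17/2)
obs 9: x=0 → posterior Beta(10/3, 19/2)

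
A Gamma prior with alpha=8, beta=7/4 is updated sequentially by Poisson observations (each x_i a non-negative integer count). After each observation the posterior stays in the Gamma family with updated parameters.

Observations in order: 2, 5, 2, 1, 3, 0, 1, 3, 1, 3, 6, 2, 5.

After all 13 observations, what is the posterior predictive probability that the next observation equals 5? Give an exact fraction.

5293018574371880323357783744906900650899141373426868583663455317349857489764759552/58838998890609473116445502536286398679987566152618000810938089644043895006215316609

obs 1: x=2 → posterior Gamma(10, 11/4)
obs 2: x=5 → posterior Gamma(15, 15/4)
obs 3: x=2 → posterior Gamma(17, 19/4)
obs 4: x=1 → posterior Gamma(18, 23/4)
obs 5: x=3 → posterior Gamma(21, 27/4)
obs 6: x=0 → posterior Gamma(21, 31/4)
obs 7: x=1 → posterior Gamma(22, 35/4)
obs 8: x=3 → posterior Gamma(25, 39/4)
obs 9: x=1 → posterior Gamma(26, 43/4)
obs 10: x=3 → posterior Gamma(29, 47/4)
obs 11: x=6 → posterior Gamma(35, 51/4)
obs 12: x=2 → posterior Gamma(37, 55/4)
obs 13: x=5 → posterior Gamma(42, 59/4)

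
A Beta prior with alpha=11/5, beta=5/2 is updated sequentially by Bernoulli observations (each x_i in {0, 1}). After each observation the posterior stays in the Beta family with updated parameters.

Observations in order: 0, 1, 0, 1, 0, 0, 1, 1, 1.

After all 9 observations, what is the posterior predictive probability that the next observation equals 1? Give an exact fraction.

obs 1: x=0 → posterior Beta(11/5, 7/2)
obs 2: x=1 → posterior Beta(16/5, 7/2)
obs 3: x=0 → posterior Beta(16/5, 9/2)
obs 4: x=1 → posterior Beta(21/5, 9/2)
obs 5: x=0 → posterior Beta(21/5, 11/2)
obs 6: x=0 → posterior Beta(21/5, 13/2)
obs 7: x=1 → posterior Beta(26/5, 13/2)
obs 8: x=1 → posterior Beta(31/5, 13/2)
obs 9: x=1 → posterior Beta(36/5, 13/2)

72/137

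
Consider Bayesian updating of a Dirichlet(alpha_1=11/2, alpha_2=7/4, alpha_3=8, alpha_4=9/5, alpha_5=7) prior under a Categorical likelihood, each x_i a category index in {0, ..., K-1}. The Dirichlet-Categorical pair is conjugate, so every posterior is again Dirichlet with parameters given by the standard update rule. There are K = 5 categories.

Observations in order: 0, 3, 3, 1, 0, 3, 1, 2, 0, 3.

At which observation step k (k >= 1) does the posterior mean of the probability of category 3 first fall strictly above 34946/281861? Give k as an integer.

obs 1: x=0 → posterior Dirichlet(13/2, 7/4, 8, 9/5, 7)
obs 2: x=3 → posterior Dirichlet(13/2, 7/4, 8, 14/5, 7)
obs 3: x=3 → posterior Dirichlet(13/2, 7/4, 8, 19/5, 7)
obs 4: x=1 → posterior Dirichlet(13/2, 11/4, 8, 19/5, 7)
obs 5: x=0 → posterior Dirichlet(15/2, 11/4, 8, 19/5, 7)
obs 6: x=3 → posterior Dirichlet(15/2, 11/4, 8, 24/5, 7)
obs 7: x=1 → posterior Dirichlet(15/2, 15/4, 8, 24/5, 7)
obs 8: x=2 → posterior Dirichlet(15/2, 15/4, 9, 24/5, 7)
obs 9: x=0 → posterior Dirichlet(17/2, 15/4, 9, 24/5, 7)
obs 10: x=3 → posterior Dirichlet(17/2, 15/4, 9, 29/5, 7)

k = 3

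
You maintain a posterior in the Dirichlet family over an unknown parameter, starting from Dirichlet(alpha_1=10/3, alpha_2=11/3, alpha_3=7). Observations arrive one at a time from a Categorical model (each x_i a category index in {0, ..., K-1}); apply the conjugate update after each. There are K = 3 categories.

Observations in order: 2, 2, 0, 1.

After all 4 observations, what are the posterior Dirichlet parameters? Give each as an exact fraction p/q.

alpha_1=13/3, alpha_2=14/3, alpha_3=9

obs 1: x=2 → posterior Dirichlet(10/3, 11/3, 8)
obs 2: x=2 → posterior Dirichlet(10/3, 11/3, 9)
obs 3: x=0 → posterior Dirichlet(13/3, 11/3, 9)
obs 4: x=1 → posterior Dirichlet(13/3, 14/3, 9)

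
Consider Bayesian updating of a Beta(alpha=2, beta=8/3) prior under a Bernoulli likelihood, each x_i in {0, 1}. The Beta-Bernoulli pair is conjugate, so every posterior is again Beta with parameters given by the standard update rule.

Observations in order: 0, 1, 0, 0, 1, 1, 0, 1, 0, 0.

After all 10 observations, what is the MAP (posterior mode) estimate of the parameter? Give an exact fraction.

obs 1: x=0 → posterior Beta(2, 11/3)
obs 2: x=1 → posterior Beta(3, 11/3)
obs 3: x=0 → posterior Beta(3, 14/3)
obs 4: x=0 → posterior Beta(3, 17/3)
obs 5: x=1 → posterior Beta(4, 17/3)
obs 6: x=1 → posterior Beta(5, 17/3)
obs 7: x=0 → posterior Beta(5, 20/3)
obs 8: x=1 → posterior Beta(6, 20/3)
obs 9: x=0 → posterior Beta(6, 23/3)
obs 10: x=0 → posterior Beta(6, 26/3)

15/38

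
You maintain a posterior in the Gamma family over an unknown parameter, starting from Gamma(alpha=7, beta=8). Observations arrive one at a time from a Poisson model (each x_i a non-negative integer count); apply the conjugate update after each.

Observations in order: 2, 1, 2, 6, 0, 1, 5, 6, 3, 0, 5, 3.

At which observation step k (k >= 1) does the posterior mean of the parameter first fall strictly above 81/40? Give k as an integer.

k = 12

obs 1: x=2 → posterior Gamma(9, 9)
obs 2: x=1 → posterior Gamma(10, 10)
obs 3: x=2 → posterior Gamma(12, 11)
obs 4: x=6 → posterior Gamma(18, 12)
obs 5: x=0 → posterior Gamma(18, 13)
obs 6: x=1 → posterior Gamma(19, 14)
obs 7: x=5 → posterior Gamma(24, 15)
obs 8: x=6 → posterior Gamma(30, 16)
obs 9: x=3 → posterior Gamma(33, 17)
obs 10: x=0 → posterior Gamma(33, 18)
obs 11: x=5 → posterior Gamma(38, 19)
obs 12: x=3 → posterior Gamma(41, 20)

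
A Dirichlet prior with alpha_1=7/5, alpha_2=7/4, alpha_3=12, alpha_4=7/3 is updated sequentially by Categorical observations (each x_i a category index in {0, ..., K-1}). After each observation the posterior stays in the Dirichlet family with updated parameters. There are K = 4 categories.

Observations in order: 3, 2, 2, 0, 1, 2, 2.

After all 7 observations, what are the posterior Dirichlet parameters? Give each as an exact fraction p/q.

obs 1: x=3 → posterior Dirichlet(7/5, 7/4, 12, 10/3)
obs 2: x=2 → posterior Dirichlet(7/5, 7/4, 13, 10/3)
obs 3: x=2 → posterior Dirichlet(7/5, 7/4, 14, 10/3)
obs 4: x=0 → posterior Dirichlet(12/5, 7/4, 14, 10/3)
obs 5: x=1 → posterior Dirichlet(12/5, 11/4, 14, 10/3)
obs 6: x=2 → posterior Dirichlet(12/5, 11/4, 15, 10/3)
obs 7: x=2 → posterior Dirichlet(12/5, 11/4, 16, 10/3)

alpha_1=12/5, alpha_2=11/4, alpha_3=16, alpha_4=10/3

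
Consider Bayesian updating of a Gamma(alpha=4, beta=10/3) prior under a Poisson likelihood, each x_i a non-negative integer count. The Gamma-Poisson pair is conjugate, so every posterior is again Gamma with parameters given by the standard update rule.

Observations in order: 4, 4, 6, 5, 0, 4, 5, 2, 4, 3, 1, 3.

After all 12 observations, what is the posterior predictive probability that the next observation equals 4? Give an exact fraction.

obs 1: x=4 → posterior Gamma(8, 13/3)
obs 2: x=4 → posterior Gamma(12, 16/3)
obs 3: x=6 → posterior Gamma(18, 19/3)
obs 4: x=5 → posterior Gamma(23, 22/3)
obs 5: x=0 → posterior Gamma(23, 25/3)
obs 6: x=4 → posterior Gamma(27, 28/3)
obs 7: x=5 → posterior Gamma(32, 31/3)
obs 8: x=2 → posterior Gamma(34, 34/3)
obs 9: x=4 → posterior Gamma(38, 37/3)
obs 10: x=3 → posterior Gamma(41, 40/3)
obs 11: x=1 → posterior Gamma(42, 43/3)
obs 12: x=3 → posterior Gamma(45, 46/3)

10512007053041142179651184380691029532404420908123367499354721711638132434644500480/66009724686219550843768321818371771650147004059278069406814190436565131829325062449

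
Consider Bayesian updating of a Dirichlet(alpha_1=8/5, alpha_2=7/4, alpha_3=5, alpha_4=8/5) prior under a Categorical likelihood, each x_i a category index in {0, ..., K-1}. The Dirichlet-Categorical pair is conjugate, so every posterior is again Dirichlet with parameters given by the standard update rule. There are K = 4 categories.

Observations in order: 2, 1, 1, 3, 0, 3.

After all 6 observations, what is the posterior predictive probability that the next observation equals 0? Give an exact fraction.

52/319

obs 1: x=2 → posterior Dirichlet(8/5, 7/4, 6, 8/5)
obs 2: x=1 → posterior Dirichlet(8/5, 11/4, 6, 8/5)
obs 3: x=1 → posterior Dirichlet(8/5, 15/4, 6, 8/5)
obs 4: x=3 → posterior Dirichlet(8/5, 15/4, 6, 13/5)
obs 5: x=0 → posterior Dirichlet(13/5, 15/4, 6, 13/5)
obs 6: x=3 → posterior Dirichlet(13/5, 15/4, 6, 18/5)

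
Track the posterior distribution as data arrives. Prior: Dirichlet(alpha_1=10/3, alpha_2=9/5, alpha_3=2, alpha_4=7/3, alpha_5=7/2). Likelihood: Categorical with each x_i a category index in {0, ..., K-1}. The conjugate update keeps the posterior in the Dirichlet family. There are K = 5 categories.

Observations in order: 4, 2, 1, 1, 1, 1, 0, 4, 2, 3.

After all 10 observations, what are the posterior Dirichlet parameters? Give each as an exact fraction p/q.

obs 1: x=4 → posterior Dirichlet(10/3, 9/5, 2, 7/3, 9/2)
obs 2: x=2 → posterior Dirichlet(10/3, 9/5, 3, 7/3, 9/2)
obs 3: x=1 → posterior Dirichlet(10/3, 14/5, 3, 7/3, 9/2)
obs 4: x=1 → posterior Dirichlet(10/3, 19/5, 3, 7/3, 9/2)
obs 5: x=1 → posterior Dirichlet(10/3, 24/5, 3, 7/3, 9/2)
obs 6: x=1 → posterior Dirichlet(10/3, 29/5, 3, 7/3, 9/2)
obs 7: x=0 → posterior Dirichlet(13/3, 29/5, 3, 7/3, 9/2)
obs 8: x=4 → posterior Dirichlet(13/3, 29/5, 3, 7/3, 11/2)
obs 9: x=2 → posterior Dirichlet(13/3, 29/5, 4, 7/3, 11/2)
obs 10: x=3 → posterior Dirichlet(13/3, 29/5, 4, 10/3, 11/2)

alpha_1=13/3, alpha_2=29/5, alpha_3=4, alpha_4=10/3, alpha_5=11/2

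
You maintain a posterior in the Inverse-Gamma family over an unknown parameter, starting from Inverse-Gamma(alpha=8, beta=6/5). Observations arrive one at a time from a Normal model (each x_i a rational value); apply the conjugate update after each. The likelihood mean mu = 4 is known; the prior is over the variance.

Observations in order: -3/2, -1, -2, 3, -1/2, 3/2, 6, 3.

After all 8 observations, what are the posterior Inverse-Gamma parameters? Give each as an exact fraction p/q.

obs 1: x=-3/2 → posterior Inverse-Gamma(17/2, 653/40)
obs 2: x=-1 → posterior Inverse-Gamma(9, 1153/40)
obs 3: x=-2 → posterior Inverse-Gamma(19/2, 1873/40)
obs 4: x=3 → posterior Inverse-Gamma(10, 1893/40)
obs 5: x=-1/2 → posterior Inverse-Gamma(21/2, 1149/20)
obs 6: x=3/2 → posterior Inverse-Gamma(11, 2423/40)
obs 7: x=6 → posterior Inverse-Gamma(23/2, 2503/40)
obs 8: x=3 → posterior Inverse-Gamma(12, 2523/40)

alpha=12, beta=2523/40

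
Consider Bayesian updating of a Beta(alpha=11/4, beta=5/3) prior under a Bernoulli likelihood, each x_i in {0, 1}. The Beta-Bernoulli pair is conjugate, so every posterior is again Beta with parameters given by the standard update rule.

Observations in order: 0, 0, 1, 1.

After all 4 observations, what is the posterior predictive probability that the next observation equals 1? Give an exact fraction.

57/101

obs 1: x=0 → posterior Beta(11/4, 8/3)
obs 2: x=0 → posterior Beta(11/4, 11/3)
obs 3: x=1 → posterior Beta(15/4, 11/3)
obs 4: x=1 → posterior Beta(19/4, 11/3)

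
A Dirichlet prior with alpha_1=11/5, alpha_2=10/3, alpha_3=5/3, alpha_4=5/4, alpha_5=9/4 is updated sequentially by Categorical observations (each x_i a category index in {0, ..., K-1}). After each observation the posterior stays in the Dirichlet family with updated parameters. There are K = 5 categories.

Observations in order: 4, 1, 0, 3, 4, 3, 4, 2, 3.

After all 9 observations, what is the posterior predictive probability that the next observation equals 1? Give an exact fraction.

130/591

obs 1: x=4 → posterior Dirichlet(11/5, 10/3, 5/3, 5/4, 13/4)
obs 2: x=1 → posterior Dirichlet(11/5, 13/3, 5/3, 5/4, 13/4)
obs 3: x=0 → posterior Dirichlet(16/5, 13/3, 5/3, 5/4, 13/4)
obs 4: x=3 → posterior Dirichlet(16/5, 13/3, 5/3, 9/4, 13/4)
obs 5: x=4 → posterior Dirichlet(16/5, 13/3, 5/3, 9/4, 17/4)
obs 6: x=3 → posterior Dirichlet(16/5, 13/3, 5/3, 13/4, 17/4)
obs 7: x=4 → posterior Dirichlet(16/5, 13/3, 5/3, 13/4, 21/4)
obs 8: x=2 → posterior Dirichlet(16/5, 13/3, 8/3, 13/4, 21/4)
obs 9: x=3 → posterior Dirichlet(16/5, 13/3, 8/3, 17/4, 21/4)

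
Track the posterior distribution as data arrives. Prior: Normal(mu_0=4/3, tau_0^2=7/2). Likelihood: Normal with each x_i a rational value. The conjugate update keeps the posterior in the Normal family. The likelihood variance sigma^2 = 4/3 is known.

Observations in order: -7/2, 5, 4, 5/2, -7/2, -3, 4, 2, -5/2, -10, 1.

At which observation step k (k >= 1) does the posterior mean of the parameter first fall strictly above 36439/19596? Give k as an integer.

k = 4

obs 1: x=-7/2 → posterior Normal(-13/6, 28/29)
obs 2: x=5 → posterior Normal(253/300, 14/25)
obs 3: x=4 → posterior Normal(757/426, 28/71)
obs 4: x=5/2 → posterior Normal(134/69, 7/23)
obs 5: x=-7/2 → posterior Normal(631/678, 28/113)
obs 6: x=-3 → posterior Normal(253/804, 14/67)
obs 7: x=4 → posterior Normal(757/930, 28/155)
obs 8: x=2 → posterior Normal(1009/1056, 7/44)
obs 9: x=-5/2 → posterior Normal(347/591, 28/197)
obs 10: x=-10 → posterior Normal(-283/654, 14/109)
obs 11: x=1 → posterior Normal(-220/717, 28/239)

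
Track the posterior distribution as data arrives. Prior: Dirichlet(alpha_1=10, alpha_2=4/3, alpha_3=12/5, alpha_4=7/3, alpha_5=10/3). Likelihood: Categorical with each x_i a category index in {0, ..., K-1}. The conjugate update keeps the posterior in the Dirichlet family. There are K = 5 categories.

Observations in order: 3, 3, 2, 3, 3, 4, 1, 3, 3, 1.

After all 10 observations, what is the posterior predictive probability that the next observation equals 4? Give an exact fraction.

65/441

obs 1: x=3 → posterior Dirichlet(10, 4/3, 12/5, 10/3, 10/3)
obs 2: x=3 → posterior Dirichlet(10, 4/3, 12/5, 13/3, 10/3)
obs 3: x=2 → posterior Dirichlet(10, 4/3, 17/5, 13/3, 10/3)
obs 4: x=3 → posterior Dirichlet(10, 4/3, 17/5, 16/3, 10/3)
obs 5: x=3 → posterior Dirichlet(10, 4/3, 17/5, 19/3, 10/3)
obs 6: x=4 → posterior Dirichlet(10, 4/3, 17/5, 19/3, 13/3)
obs 7: x=1 → posterior Dirichlet(10, 7/3, 17/5, 19/3, 13/3)
obs 8: x=3 → posterior Dirichlet(10, 7/3, 17/5, 22/3, 13/3)
obs 9: x=3 → posterior Dirichlet(10, 7/3, 17/5, 25/3, 13/3)
obs 10: x=1 → posterior Dirichlet(10, 10/3, 17/5, 25/3, 13/3)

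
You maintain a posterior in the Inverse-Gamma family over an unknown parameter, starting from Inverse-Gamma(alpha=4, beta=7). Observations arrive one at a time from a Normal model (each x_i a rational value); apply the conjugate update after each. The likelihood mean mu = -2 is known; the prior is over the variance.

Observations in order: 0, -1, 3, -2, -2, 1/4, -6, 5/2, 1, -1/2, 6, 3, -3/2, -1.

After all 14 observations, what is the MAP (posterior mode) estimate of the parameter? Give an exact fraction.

2989/384

obs 1: x=0 → posterior Inverse-Gamma(9/2, 9)
obs 2: x=-1 → posterior Inverse-Gamma(5, 19/2)
obs 3: x=3 → posterior Inverse-Gamma(11/2, 22)
obs 4: x=-2 → posterior Inverse-Gamma(6, 22)
obs 5: x=-2 → posterior Inverse-Gamma(13/2, 22)
obs 6: x=1/4 → posterior Inverse-Gamma(7, 785/32)
obs 7: x=-6 → posterior Inverse-Gamma(15/2, 1041/32)
obs 8: x=5/2 → posterior Inverse-Gamma(8, 1365/32)
obs 9: x=1 → posterior Inverse-Gamma(17/2, 1509/32)
obs 10: x=-1/2 → posterior Inverse-Gamma(9, 1545/32)
obs 11: x=6 → posterior Inverse-Gamma(19/2, 2569/32)
obs 12: x=3 → posterior Inverse-Gamma(10, 2969/32)
obs 13: x=-3/2 → posterior Inverse-Gamma(21/2, 2973/32)
obs 14: x=-1 → posterior Inverse-Gamma(11, 2989/32)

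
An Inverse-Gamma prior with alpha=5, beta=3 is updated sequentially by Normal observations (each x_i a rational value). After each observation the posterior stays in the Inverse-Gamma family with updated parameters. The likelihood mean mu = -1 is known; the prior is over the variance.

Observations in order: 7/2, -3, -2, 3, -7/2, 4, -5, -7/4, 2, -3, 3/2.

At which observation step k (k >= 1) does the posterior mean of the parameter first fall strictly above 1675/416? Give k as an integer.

obs 1: x=7/2 → posterior Inverse-Gamma(11/2, 105/8)
obs 2: x=-3 → posterior Inverse-Gamma(6, 121/8)
obs 3: x=-2 → posterior Inverse-Gamma(13/2, 125/8)
obs 4: x=3 → posterior Inverse-Gamma(7, 189/8)
obs 5: x=-7/2 → posterior Inverse-Gamma(15/2, 107/4)
obs 6: x=4 → posterior Inverse-Gamma(8, 157/4)
obs 7: x=-5 → posterior Inverse-Gamma(17/2, 189/4)
obs 8: x=-7/4 → posterior Inverse-Gamma(9, 1521/32)
obs 9: x=2 → posterior Inverse-Gamma(19/2, 1665/32)
obs 10: x=-3 → posterior Inverse-Gamma(10, 1729/32)
obs 11: x=3/2 → posterior Inverse-Gamma(21/2, 1829/32)

k = 5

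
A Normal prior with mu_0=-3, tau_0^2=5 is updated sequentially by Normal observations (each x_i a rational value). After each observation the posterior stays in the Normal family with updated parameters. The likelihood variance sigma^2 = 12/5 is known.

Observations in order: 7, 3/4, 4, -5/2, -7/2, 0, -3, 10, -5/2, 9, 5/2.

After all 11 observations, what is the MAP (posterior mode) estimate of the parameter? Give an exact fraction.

2031/1148

obs 1: x=7 → posterior Normal(139/37, 60/37)
obs 2: x=3/4 → posterior Normal(631/248, 30/31)
obs 3: x=4 → posterior Normal(1031/348, 20/29)
obs 4: x=-5/2 → posterior Normal(781/448, 15/28)
obs 5: x=-7/2 → posterior Normal(431/548, 60/137)
obs 6: x=0 → posterior Normal(431/648, 10/27)
obs 7: x=-3 → posterior Normal(131/748, 60/187)
obs 8: x=10 → posterior Normal(1131/848, 15/53)
obs 9: x=-5/2 → posterior Normal(881/948, 20/79)
obs 10: x=9 → posterior Normal(1781/1048, 30/131)
obs 11: x=5/2 → posterior Normal(2031/1148, 60/287)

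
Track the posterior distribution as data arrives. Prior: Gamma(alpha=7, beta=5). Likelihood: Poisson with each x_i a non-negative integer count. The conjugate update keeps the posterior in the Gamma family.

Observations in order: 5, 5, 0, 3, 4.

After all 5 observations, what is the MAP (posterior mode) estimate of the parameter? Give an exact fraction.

obs 1: x=5 → posterior Gamma(12, 6)
obs 2: x=5 → posterior Gamma(17, 7)
obs 3: x=0 → posterior Gamma(17, 8)
obs 4: x=3 → posterior Gamma(20, 9)
obs 5: x=4 → posterior Gamma(24, 10)

23/10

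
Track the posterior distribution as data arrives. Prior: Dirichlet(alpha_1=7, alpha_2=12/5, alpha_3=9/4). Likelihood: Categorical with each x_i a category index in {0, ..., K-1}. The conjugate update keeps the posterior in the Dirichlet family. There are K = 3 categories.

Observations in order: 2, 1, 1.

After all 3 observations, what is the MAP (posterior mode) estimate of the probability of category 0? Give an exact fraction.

120/233

obs 1: x=2 → posterior Dirichlet(7, 12/5, 13/4)
obs 2: x=1 → posterior Dirichlet(7, 17/5, 13/4)
obs 3: x=1 → posterior Dirichlet(7, 22/5, 13/4)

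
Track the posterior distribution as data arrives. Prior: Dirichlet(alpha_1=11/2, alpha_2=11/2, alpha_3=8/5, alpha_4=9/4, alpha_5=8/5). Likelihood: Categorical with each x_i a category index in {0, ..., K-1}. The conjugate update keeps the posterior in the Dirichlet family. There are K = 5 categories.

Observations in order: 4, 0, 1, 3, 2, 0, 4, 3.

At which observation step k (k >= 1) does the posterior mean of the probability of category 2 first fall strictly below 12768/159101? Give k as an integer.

obs 1: x=4 → posterior Dirichlet(11/2, 11/2, 8/5, 9/4, 13/5)
obs 2: x=0 → posterior Dirichlet(13/2, 11/2, 8/5, 9/4, 13/5)
obs 3: x=1 → posterior Dirichlet(13/2, 13/2, 8/5, 9/4, 13/5)
obs 4: x=3 → posterior Dirichlet(13/2, 13/2, 8/5, 13/4, 13/5)
obs 5: x=2 → posterior Dirichlet(13/2, 13/2, 13/5, 13/4, 13/5)
obs 6: x=0 → posterior Dirichlet(15/2, 13/2, 13/5, 13/4, 13/5)
obs 7: x=4 → posterior Dirichlet(15/2, 13/2, 13/5, 13/4, 18/5)
obs 8: x=3 → posterior Dirichlet(15/2, 13/2, 13/5, 17/4, 18/5)

k = 4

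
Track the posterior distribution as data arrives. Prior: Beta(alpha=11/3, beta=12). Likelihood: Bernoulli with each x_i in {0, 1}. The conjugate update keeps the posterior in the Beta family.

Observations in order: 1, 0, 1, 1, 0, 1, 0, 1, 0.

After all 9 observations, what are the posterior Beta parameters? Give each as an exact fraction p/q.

obs 1: x=1 → posterior Beta(14/3, 12)
obs 2: x=0 → posterior Beta(14/3, 13)
obs 3: x=1 → posterior Beta(17/3, 13)
obs 4: x=1 → posterior Beta(20/3, 13)
obs 5: x=0 → posterior Beta(20/3, 14)
obs 6: x=1 → posterior Beta(23/3, 14)
obs 7: x=0 → posterior Beta(23/3, 15)
obs 8: x=1 → posterior Beta(26/3, 15)
obs 9: x=0 → posterior Beta(26/3, 16)

alpha=26/3, beta=16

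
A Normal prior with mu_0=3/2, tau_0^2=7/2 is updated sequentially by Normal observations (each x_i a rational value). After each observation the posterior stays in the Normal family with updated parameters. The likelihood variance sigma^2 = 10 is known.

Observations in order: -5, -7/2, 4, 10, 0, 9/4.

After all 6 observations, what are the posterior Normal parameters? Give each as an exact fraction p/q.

obs 1: x=-5 → posterior Normal(-5/27, 70/27)
obs 2: x=-7/2 → posterior Normal(-59/68, 35/17)
obs 3: x=4 → posterior Normal(-3/82, 70/41)
obs 4: x=10 → posterior Normal(137/96, 35/24)
obs 5: x=0 → posterior Normal(137/110, 14/11)
obs 6: x=9/4 → posterior Normal(337/248, 35/31)

mu_0=337/248, tau_0^2=35/31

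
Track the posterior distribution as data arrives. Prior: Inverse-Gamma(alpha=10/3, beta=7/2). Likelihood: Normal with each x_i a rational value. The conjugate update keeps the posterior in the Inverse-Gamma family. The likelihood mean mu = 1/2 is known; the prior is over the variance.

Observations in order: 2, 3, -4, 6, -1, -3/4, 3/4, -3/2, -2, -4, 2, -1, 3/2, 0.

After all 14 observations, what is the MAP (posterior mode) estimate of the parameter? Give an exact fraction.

2547/544

obs 1: x=2 → posterior Inverse-Gamma(23/6, 37/8)
obs 2: x=3 → posterior Inverse-Gamma(13/3, 31/4)
obs 3: x=-4 → posterior Inverse-Gamma(29/6, 143/8)
obs 4: x=6 → posterior Inverse-Gamma(16/3, 33)
obs 5: x=-1 → posterior Inverse-Gamma(35/6, 273/8)
obs 6: x=-3/4 → posterior Inverse-Gamma(19/3, 1117/32)
obs 7: x=3/4 → posterior Inverse-Gamma(41/6, 559/16)
obs 8: x=-3/2 → posterior Inverse-Gamma(22/3, 591/16)
obs 9: x=-2 → posterior Inverse-Gamma(47/6, 641/16)
obs 10: x=-4 → posterior Inverse-Gamma(25/3, 803/16)
obs 11: x=2 → posterior Inverse-Gamma(53/6, 821/16)
obs 12: x=-1 → posterior Inverse-Gamma(28/3, 839/16)
obs 13: x=3/2 → posterior Inverse-Gamma(59/6, 847/16)
obs 14: x=0 → posterior Inverse-Gamma(31/3, 849/16)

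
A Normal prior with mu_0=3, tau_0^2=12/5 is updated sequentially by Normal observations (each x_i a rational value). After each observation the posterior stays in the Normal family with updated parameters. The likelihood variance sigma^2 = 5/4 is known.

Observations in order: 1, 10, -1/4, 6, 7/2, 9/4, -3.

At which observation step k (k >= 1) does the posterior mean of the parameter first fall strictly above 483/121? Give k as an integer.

k = 2

obs 1: x=1 → posterior Normal(123/73, 60/73)
obs 2: x=10 → posterior Normal(603/121, 60/121)
obs 3: x=-1/4 → posterior Normal(591/169, 60/169)
obs 4: x=6 → posterior Normal(879/217, 60/217)
obs 5: x=7/2 → posterior Normal(1047/265, 12/53)
obs 6: x=9/4 → posterior Normal(1155/313, 60/313)
obs 7: x=-3 → posterior Normal(1011/361, 60/361)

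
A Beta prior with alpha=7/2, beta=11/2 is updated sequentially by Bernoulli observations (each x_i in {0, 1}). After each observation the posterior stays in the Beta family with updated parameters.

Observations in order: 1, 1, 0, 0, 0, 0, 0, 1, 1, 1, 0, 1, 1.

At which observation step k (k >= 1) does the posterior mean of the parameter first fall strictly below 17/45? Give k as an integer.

obs 1: x=1 → posterior Beta(9/2, 11/2)
obs 2: x=1 → posterior Beta(11/2, 11/2)
obs 3: x=0 → posterior Beta(11/2, 13/2)
obs 4: x=0 → posterior Beta(11/2, 15/2)
obs 5: x=0 → posterior Beta(11/2, 17/2)
obs 6: x=0 → posterior Beta(11/2, 19/2)
obs 7: x=0 → posterior Beta(11/2, 21/2)
obs 8: x=1 → posterior Beta(13/2, 21/2)
obs 9: x=1 → posterior Beta(15/2, 21/2)
obs 10: x=1 → posterior Beta(17/2, 21/2)
obs 11: x=0 → posterior Beta(17/2, 23/2)
obs 12: x=1 → posterior Beta(19/2, 23/2)
obs 13: x=1 → posterior Beta(21/2, 23/2)

k = 6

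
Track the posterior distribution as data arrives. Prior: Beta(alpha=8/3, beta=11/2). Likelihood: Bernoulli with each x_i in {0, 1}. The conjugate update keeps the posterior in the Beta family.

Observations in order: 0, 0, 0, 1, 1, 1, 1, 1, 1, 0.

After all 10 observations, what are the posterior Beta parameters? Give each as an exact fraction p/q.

obs 1: x=0 → posterior Beta(8/3, 13/2)
obs 2: x=0 → posterior Beta(8/3, 15/2)
obs 3: x=0 → posterior Beta(8/3, 17/2)
obs 4: x=1 → posterior Beta(11/3, 17/2)
obs 5: x=1 → posterior Beta(14/3, 17/2)
obs 6: x=1 → posterior Beta(17/3, 17/2)
obs 7: x=1 → posterior Beta(20/3, 17/2)
obs 8: x=1 → posterior Beta(23/3, 17/2)
obs 9: x=1 → posterior Beta(26/3, 17/2)
obs 10: x=0 → posterior Beta(26/3, 19/2)

alpha=26/3, beta=19/2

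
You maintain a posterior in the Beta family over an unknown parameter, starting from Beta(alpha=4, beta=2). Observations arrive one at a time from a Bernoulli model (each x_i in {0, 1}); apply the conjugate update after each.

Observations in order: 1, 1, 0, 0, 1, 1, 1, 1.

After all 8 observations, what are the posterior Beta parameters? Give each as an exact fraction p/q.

obs 1: x=1 → posterior Beta(5, 2)
obs 2: x=1 → posterior Beta(6, 2)
obs 3: x=0 → posterior Beta(6, 3)
obs 4: x=0 → posterior Beta(6, 4)
obs 5: x=1 → posterior Beta(7, 4)
obs 6: x=1 → posterior Beta(8, 4)
obs 7: x=1 → posterior Beta(9, 4)
obs 8: x=1 → posterior Beta(10, 4)

alpha=10, beta=4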